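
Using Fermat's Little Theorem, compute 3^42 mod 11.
By Fermat: 3^{10} ≡ 1 mod 11. 42 = 4×10 + 2. So 3^{42} ≡ 3^{2} ≡ 9 mod 11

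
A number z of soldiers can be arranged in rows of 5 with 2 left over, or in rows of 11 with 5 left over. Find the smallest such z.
M = 5 × 11 = 55. M₁ = 11, y₁ ≡ 1 mod 5. M₂ = 5, y₂ ≡ 9 mod 11. z = 2×11×1 + 5×5×9 ≡ 27 mod 55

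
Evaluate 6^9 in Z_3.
By repeated squaring (mod 3): 6^{1}≡0, 6^{2}≡0, 6^{4}≡0, 6^{8}≡0. Then 6^{9} = 6^{8+1} ≡ 0 × 0 ≡ 0 (mod 3)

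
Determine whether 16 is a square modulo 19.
By Euler's criterion: 16^{9} ≡ 1 mod 19. Since this equals 1, 16 is a QR.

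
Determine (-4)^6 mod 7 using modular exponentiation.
Using Fermat: (-4)^{6} ≡ 1 (mod 7). 6 ≡ 0 (mod 6). So (-4)^{6} ≡ (-4)^{0} ≡ 1 (mod 7)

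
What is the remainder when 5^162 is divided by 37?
Using Fermat: 5^{36} ≡ 1 (mod 37). 162 ≡ 18 (mod 36). So 5^{162} ≡ 5^{18} ≡ 36 (mod 37)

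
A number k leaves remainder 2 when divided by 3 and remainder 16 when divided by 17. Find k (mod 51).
M = 3 × 17 = 51. M₁ = 17, y₁ ≡ 2 (mod 3). M₂ = 3, y₂ ≡ 6 (mod 17). k = 2×17×2 + 16×3×6 ≡ 50 (mod 51)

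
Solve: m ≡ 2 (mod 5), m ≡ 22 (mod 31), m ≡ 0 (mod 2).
M = 5 × 31 × 2 = 310. M₁ = 62, y₁ ≡ 3 (mod 5). M₂ = 10, y₂ ≡ 28 (mod 31). M₃ = 155, y₃ ≡ 1 (mod 2). m = 2×62×3 + 22×10×28 + 0×155×1 ≡ 22 (mod 310)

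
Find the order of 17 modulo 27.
Powers of 17 mod 27: 17^1≡17, 17^2≡19, 17^3≡26, 17^4≡10, 17^5≡8, 17^6≡1. Order = 6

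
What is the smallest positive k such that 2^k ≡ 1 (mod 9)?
Powers of 2 mod 9: 2^1≡2, 2^2≡4, 2^3≡8, 2^4≡7, 2^5≡5, 2^6≡1. So the order of 2 is 6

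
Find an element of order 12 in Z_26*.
7 has order 12 mod 26 since 7^{12} ≡ 1 mod 26 and no smaller power works.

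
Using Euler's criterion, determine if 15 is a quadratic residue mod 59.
By Euler's criterion: 15^{29} ≡ 1 mod 59. Since this equals 1, 15 is a QR.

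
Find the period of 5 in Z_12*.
Powers of 5 mod 12: 5^1≡5, 5^2≡1. So the order of 5 is 2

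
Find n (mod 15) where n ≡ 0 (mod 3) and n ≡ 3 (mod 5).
M = 3 × 5 = 15. M₁ = 5, y₁ ≡ 2 (mod 3). M₂ = 3, y₂ ≡ 2 (mod 5). n = 0×5×2 + 3×3×2 ≡ 3 (mod 15)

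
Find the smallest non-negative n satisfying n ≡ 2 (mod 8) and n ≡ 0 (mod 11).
M = 8 × 11 = 88. M₁ = 11, y₁ ≡ 3 (mod 8). M₂ = 8, y₂ ≡ 7 (mod 11). n = 2×11×3 + 0×8×7 ≡ 66 (mod 88)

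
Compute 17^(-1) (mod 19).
Since 19 is prime, by Fermat 17^(-1) ≡ 17^{17} ≡ 9 (mod 19). Verify: 17 × 9 = 153 ≡ 1 (mod 19)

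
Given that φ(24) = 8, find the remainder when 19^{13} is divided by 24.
By Euler: 19^{8} ≡ 1 (mod 24) since gcd(19, 24) = 1. 13 = 1×8 + 5. So 19^{13} ≡ 19^{5} ≡ 19 (mod 24)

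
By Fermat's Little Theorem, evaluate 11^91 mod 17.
By Fermat: 11^{16} ≡ 1 mod 17. 91 = 5×16 + 11. So 11^{91} ≡ 11^{11} ≡ 12 mod 17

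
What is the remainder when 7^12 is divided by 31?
By repeated squaring mod 31: 7^{1}≡7, 7^{2}≡18, 7^{4}≡14, 7^{8}≡10. Then 7^{12} = 7^{8+4} ≡ 10 × 14 ≡ 16 mod 31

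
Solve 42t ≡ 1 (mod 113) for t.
Since 113 is prime, by Fermat 42^(-1) ≡ 42^{111} ≡ 35 (mod 113). Verify: 42 × 35 = 1470 ≡ 1 (mod 113)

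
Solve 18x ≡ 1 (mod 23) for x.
Since 23 is prime, by Fermat 18^(-1) ≡ 18^{21} ≡ 9 (mod 23). Verify: 18 × 9 = 162 ≡ 1 (mod 23)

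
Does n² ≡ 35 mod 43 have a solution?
By Euler's criterion: 35^{21} ≡ 1 mod 43. Since this equals 1, 35 is a QR.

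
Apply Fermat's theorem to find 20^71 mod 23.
By Fermat: 20^{22} ≡ 1 mod 23. 71 = 3×22 + 5. So 20^{71} ≡ 20^{5} ≡ 10 mod 23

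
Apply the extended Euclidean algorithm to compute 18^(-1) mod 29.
Extended GCD: 18(-8) + 29(5) = 1. So 18^(-1) ≡ -8 ≡ 21 (mod 29). Verify: 18 × 21 = 378 ≡ 1 (mod 29)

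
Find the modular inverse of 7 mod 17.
Since 17 is prime, by Fermat 7^(-1) ≡ 7^{15} ≡ 5 mod 17. Verify: 7 × 5 = 35 ≡ 1 mod 17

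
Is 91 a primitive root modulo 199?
91^{99} ≡ 1 (mod 199) and 99 < 198, so ord_199(91) = 99 ≠ 198 and 91 is not a primitive root.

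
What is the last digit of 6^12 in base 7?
Using Fermat: 6^{6} ≡ 1 (mod 7). 12 ≡ 0 (mod 6). So 6^{12} ≡ 6^{0} ≡ 1 (mod 7)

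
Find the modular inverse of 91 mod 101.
Since 101 is prime, by Fermat 91^(-1) ≡ 91^{99} ≡ 10 mod 101. Verify: 91 × 10 = 910 ≡ 1 mod 101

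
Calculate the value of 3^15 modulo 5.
Using Fermat: 3^{4} ≡ 1 mod 5. 15 ≡ 3 mod 4. So 3^{15} ≡ 3^{3} ≡ 2 mod 5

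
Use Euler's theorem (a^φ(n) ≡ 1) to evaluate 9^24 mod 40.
By Euler: 9^{16} ≡ 1 (mod 40) since gcd(9, 40) = 1. 24 = 1×16 + 8. So 9^{24} ≡ 9^{8} ≡ 1 (mod 40)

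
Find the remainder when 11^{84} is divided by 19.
By Fermat: 11^{18} ≡ 1 mod 19. 84 = 4×18 + 12. So 11^{84} ≡ 11^{12} ≡ 1 mod 19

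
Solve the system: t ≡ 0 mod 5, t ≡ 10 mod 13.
M = 5 × 13 = 65. M₁ = 13, y₁ ≡ 2 mod 5. M₂ = 5, y₂ ≡ 8 mod 13. t = 0×13×2 + 10×5×8 ≡ 10 mod 65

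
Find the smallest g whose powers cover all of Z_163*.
g = 2. Powers: [2, 4, 8, 16, 32, 64, 128, ...] generates all 162 non-zero residues.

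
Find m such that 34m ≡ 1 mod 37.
Since 37 is prime, by Fermat 34^(-1) ≡ 34^{35} ≡ 12 mod 37. Verify: 34 × 12 = 408 ≡ 1 mod 37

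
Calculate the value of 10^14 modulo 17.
By repeated squaring mod 17: 10^{1}≡10, 10^{2}≡15, 10^{4}≡4, 10^{8}≡16. Then 10^{14} = 10^{8+4+2} ≡ 16 × 4 × 15 ≡ 8 mod 17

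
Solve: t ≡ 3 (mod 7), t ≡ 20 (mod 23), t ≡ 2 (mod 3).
M = 7 × 23 × 3 = 483. M₁ = 69, y₁ ≡ 6 (mod 7). M₂ = 21, y₂ ≡ 11 (mod 23). M₃ = 161, y₃ ≡ 2 (mod 3). t = 3×69×6 + 20×21×11 + 2×161×2 ≡ 227 (mod 483)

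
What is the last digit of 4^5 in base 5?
Using Fermat: 4^{4} ≡ 1 (mod 5). 5 ≡ 1 (mod 4). So 4^{5} ≡ 4^{1} ≡ 4 (mod 5)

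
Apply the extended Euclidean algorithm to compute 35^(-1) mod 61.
Extended GCD: 35(7) + 61(-4) = 1. So 35^(-1) ≡ 7 (mod 61). Verify: 35 × 7 = 245 ≡ 1 (mod 61)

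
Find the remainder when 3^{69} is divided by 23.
By Fermat: 3^{22} ≡ 1 mod 23. 69 = 3×22 + 3. So 3^{69} ≡ 3^{3} ≡ 4 mod 23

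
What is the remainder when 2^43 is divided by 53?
By repeated squaring mod 53: 2^{1}≡2, 2^{2}≡4, 2^{4}≡16, 2^{8}≡44, 2^{16}≡28, 2^{32}≡42. Then 2^{43} = 2^{32+8+2+1} ≡ 42 × 44 × 4 × 2 ≡ 50 mod 53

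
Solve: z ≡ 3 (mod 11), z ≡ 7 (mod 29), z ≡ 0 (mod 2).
M = 11 × 29 × 2 = 638. M₁ = 58, y₁ ≡ 4 (mod 11). M₂ = 22, y₂ ≡ 4 (mod 29). M₃ = 319, y₃ ≡ 1 (mod 2). z = 3×58×4 + 7×22×4 + 0×319×1 ≡ 36 (mod 638)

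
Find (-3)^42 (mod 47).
By repeated squaring (mod 47): (-3)^{1}≡44, (-3)^{2}≡9, (-3)^{4}≡34, (-3)^{8}≡28, (-3)^{16}≡32, (-3)^{32}≡37. Then (-3)^{42} = (-3)^{32+8+2} ≡ 37 × 28 × 9 ≡ 18 (mod 47)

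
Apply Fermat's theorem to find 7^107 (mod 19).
By Fermat: 7^{18} ≡ 1 (mod 19). 107 = 5×18 + 17. So 7^{107} ≡ 7^{17} ≡ 11 (mod 19)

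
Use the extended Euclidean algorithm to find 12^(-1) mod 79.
Extended GCD: 12(33) + 79(-5) = 1. So 12^(-1) ≡ 33 mod 79. Verify: 12 × 33 = 396 ≡ 1 mod 79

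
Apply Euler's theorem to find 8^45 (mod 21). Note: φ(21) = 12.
By Euler: 8^{12} ≡ 1 (mod 21) since gcd(8, 21) = 1. 45 = 3×12 + 9. So 8^{45} ≡ 8^{9} ≡ 8 (mod 21)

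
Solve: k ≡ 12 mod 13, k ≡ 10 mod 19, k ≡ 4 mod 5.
M = 13 × 19 × 5 = 1235. M₁ = 95, y₁ ≡ 10 mod 13. M₂ = 65, y₂ ≡ 12 mod 19. M₃ = 247, y₃ ≡ 3 mod 5. k = 12×95×10 + 10×65×12 + 4×247×3 ≡ 1169 mod 1235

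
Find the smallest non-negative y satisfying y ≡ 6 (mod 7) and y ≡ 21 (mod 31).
M = 7 × 31 = 217. M₁ = 31, y₁ ≡ 5 (mod 7). M₂ = 7, y₂ ≡ 9 (mod 31). y = 6×31×5 + 21×7×9 ≡ 83 (mod 217)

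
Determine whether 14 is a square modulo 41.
By Euler's criterion: 14^{20} ≡ 40 mod 41. Since this equals -1 (≡ 40), 14 is not a QR.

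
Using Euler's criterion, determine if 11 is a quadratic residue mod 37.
By Euler's criterion: 11^{18} ≡ 1 mod 37. Since this equals 1, 11 is a QR.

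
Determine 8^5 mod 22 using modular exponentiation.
By repeated squaring (mod 22): 8^{1}≡8, 8^{2}≡20, 8^{4}≡4. Then 8^{5} = 8^{4+1} ≡ 4 × 8 ≡ 10 (mod 22)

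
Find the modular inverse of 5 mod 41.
Since 41 is prime, by Fermat 5^(-1) ≡ 5^{39} ≡ 33 (mod 41). Verify: 5 × 33 = 165 ≡ 1 (mod 41)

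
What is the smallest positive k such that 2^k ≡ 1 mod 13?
Powers of 2 mod 13: 2^1≡2, 2^2≡4, 2^3≡8, 2^4≡3, 2^5≡6, 2^6≡12, 2^7≡11, 2^8≡9, 2^9≡5, 2^10≡10, 2^11≡7, 2^12≡1. ord_13(2) = 12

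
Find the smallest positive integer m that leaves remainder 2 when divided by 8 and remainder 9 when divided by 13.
M = 8 × 13 = 104. M₁ = 13, y₁ ≡ 5 (mod 8). M₂ = 8, y₂ ≡ 5 (mod 13). m = 2×13×5 + 9×8×5 ≡ 74 (mod 104)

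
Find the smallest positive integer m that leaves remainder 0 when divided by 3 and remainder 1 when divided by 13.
M = 3 × 13 = 39. M₁ = 13, y₁ ≡ 1 (mod 3). M₂ = 3, y₂ ≡ 9 (mod 13). m = 0×13×1 + 1×3×9 ≡ 27 (mod 39)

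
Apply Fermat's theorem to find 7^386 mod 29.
By Fermat: 7^{28} ≡ 1 mod 29. 386 ≡ 22 mod 28. So 7^{386} ≡ 7^{22} ≡ 7 mod 29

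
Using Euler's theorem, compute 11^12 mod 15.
By Euler: 11^{8} ≡ 1 (mod 15) since gcd(11, 15) = 1. 12 = 1×8 + 4. So 11^{12} ≡ 11^{4} ≡ 1 (mod 15)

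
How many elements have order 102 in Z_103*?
A prime p has φ(p-1) primitive roots; here φ(102) = 32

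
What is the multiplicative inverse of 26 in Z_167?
Since 167 is prime, by Fermat 26^(-1) ≡ 26^{165} ≡ 45 (mod 167). Verify: 26 × 45 = 1170 ≡ 1 (mod 167)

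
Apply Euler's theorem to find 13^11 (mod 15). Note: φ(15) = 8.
By Euler: 13^{8} ≡ 1 (mod 15) since gcd(13, 15) = 1. 11 = 1×8 + 3. So 13^{11} ≡ 13^{3} ≡ 7 (mod 15)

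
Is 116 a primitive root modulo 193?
ord_193(116) divides 192. For each prime q|192: 116^{96}≡192, 116^{64}≡108, none ≡ 1. So 116 has order 192 and is a primitive root mod 193.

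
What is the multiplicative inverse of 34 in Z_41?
Since 41 is prime, by Fermat 34^(-1) ≡ 34^{39} ≡ 35 (mod 41). Verify: 34 × 35 = 1190 ≡ 1 (mod 41)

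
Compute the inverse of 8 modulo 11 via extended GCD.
Extended GCD: 8(-4) + 11(3) = 1. So 8^(-1) ≡ -4 ≡ 7 mod 11. Verify: 8 × 7 = 56 ≡ 1 mod 11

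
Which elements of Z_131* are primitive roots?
There are φ(130) = 48 primitive roots mod 131: {2, 6, 8, 10, 14, 17, 22, 23, 26, 29, 30, 31, 37, 40, 50, 54, 56, 57, 66, 67, 72, 76, 82, 83, 85, 87, 88, 90, 93, 95, 96, 97, 98, 103, 104, 106, 110, 111, 115, 116, 118, 119, 120, 122, 124, 126, 127, 128}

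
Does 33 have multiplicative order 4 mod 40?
Powers of 33 mod 40: 33^1≡33, 33^2≡9, 33^3≡17, 33^4≡1. First k with 33^k≡1 is k=4. Yes, ord_40(33) = 4.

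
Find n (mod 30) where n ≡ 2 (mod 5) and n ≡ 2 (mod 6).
M = 5 × 6 = 30. M₁ = 6, y₁ ≡ 1 (mod 5). M₂ = 5, y₂ ≡ 5 (mod 6). n = 2×6×1 + 2×5×5 ≡ 2 (mod 30)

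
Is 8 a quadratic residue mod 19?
By Euler's criterion: 8^{9} ≡ 18 mod 19. Since this equals -1 (≡ 18), 8 is not a QR.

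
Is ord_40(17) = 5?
Powers of 17 mod 40: 17^1≡17, 17^2≡9, 17^3≡33, 17^4≡1. Already 17^4≡1, so the order is 4 < 5. No, the actual order is 4.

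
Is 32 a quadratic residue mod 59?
By Euler's criterion: 32^{29} ≡ 58 (mod 59). Since this equals -1 (≡ 58), 32 is not a QR.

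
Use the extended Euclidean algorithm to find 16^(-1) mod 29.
Extended GCD: 16(-9) + 29(5) = 1. So 16^(-1) ≡ -9 ≡ 20 mod 29. Verify: 16 × 20 = 320 ≡ 1 mod 29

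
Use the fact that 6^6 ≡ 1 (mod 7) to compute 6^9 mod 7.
By Fermat: 6^{6} ≡ 1 (mod 7). So 6^{9} = 6^{6} · 6^{3} ≡ 6^{3} ≡ 6 (mod 7)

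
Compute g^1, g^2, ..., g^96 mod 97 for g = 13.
13^1, 13^2, ..., 13^{96} mod 97: [13, 72, 63, 43, 74, 89, 90, 6, 78, 44, 87, 64, 56, 49, 55, 36, 80, 70, 37, 93, 45, 3, 39, 22, 92, 32, 28, 73, 76, 18, 40, 35, 67, 95, 71, 50, 68, 11, 46, 16, 14, 85, 38, 9, 20, 66, 82, 96, 84, 25, 34, 54, 23, 8, 7, 91, 19, 53, 10, 33, 41, 48, 42, 61, 17, 27, 60, 4, 52, 94, 58, 75, 5, 65, 69, 24, 21, 79, 57, 62, 30, 2, 26, 47, 29, 86, 51, 81, 83, 12, 59, 88, 77, 31, 15, 1]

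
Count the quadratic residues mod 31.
The squaring map on Z_31* is 2-to-1, so there are (30)/2 = 15 QRs.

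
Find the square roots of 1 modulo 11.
The square roots of 1 mod 11 are 1 and 10. Verify: 1² = 1 ≡ 1 (mod 11)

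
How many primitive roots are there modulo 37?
There are φ(37-1) = φ(36) = 12 primitive roots modulo 37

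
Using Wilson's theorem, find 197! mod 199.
(198)! = (197)! × (198) ≡ -1 mod 199. So (197)! ≡ -1 × (198)^(-1) ≡ (-1)×(-1) = 1 mod 199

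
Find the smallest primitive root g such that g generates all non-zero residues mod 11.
g = 2. Powers: [2, 4, 8, 5, 10, 9, ...] generates all 10 non-zero residues.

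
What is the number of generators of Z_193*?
A prime p has φ(p-1) primitive roots; here φ(192) = 64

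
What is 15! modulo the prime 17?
(16)! = (15)! × (16) ≡ -1 mod 17. So (15)! ≡ -1 × (16)^(-1) ≡ (-1)×(-1) = 1 mod 17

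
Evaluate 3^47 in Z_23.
Using Fermat: 3^{22} ≡ 1 (mod 23). 47 ≡ 3 (mod 22). So 3^{47} ≡ 3^{3} ≡ 4 (mod 23)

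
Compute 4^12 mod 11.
Using Fermat: 4^{10} ≡ 1 (mod 11). 12 ≡ 2 (mod 10). So 4^{12} ≡ 4^{2} ≡ 5 (mod 11)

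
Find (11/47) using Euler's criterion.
(11/47) = 11^{23} mod 47 = -1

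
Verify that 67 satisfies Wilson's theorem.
(66)! mod 67 = 66. Since this equals -1 mod 67, Wilson confirms 67 is prime.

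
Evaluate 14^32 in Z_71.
By repeated squaring (mod 71): 14^{1}≡14, 14^{2}≡54, 14^{4}≡5, 14^{8}≡25, 14^{16}≡57, 14^{32}≡54. So 14^{32} ≡ 54 (mod 71)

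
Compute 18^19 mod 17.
Using Fermat: 18^{16} ≡ 1 mod 17. 19 ≡ 3 mod 16. So 18^{19} ≡ 18^{3} ≡ 1 mod 17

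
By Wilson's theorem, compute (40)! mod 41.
By Wilson's theorem, (40)! ≡ -1 ≡ 40 mod 41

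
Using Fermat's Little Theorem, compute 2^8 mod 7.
By Fermat: 2^{6} ≡ 1 (mod 7). So 2^{8} = 2^{6} · 2^{2} ≡ 2^{2} ≡ 4 (mod 7)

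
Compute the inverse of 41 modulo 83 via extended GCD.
Extended GCD: 41(-2) + 83(1) = 1. So 41^(-1) ≡ -2 ≡ 81 (mod 83). Verify: 41 × 81 = 3321 ≡ 1 (mod 83)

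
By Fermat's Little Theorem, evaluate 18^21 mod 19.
By Fermat: 18^{18} ≡ 1 (mod 19). So 18^{21} = 18^{18} · 18^{3} ≡ 18^{3} ≡ 18 (mod 19)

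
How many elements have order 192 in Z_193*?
Number of primitive roots mod 193 = φ(p-1) = φ(192) = 64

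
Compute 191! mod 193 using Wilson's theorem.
(192)! = (191)! × (192) ≡ -1 mod 193. So (191)! ≡ -1 × (192)^(-1) ≡ (-1)×(-1) = 1 mod 193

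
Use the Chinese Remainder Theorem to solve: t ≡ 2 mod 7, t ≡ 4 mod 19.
M = 7 × 19 = 133. M₁ = 19, y₁ ≡ 3 mod 7. M₂ = 7, y₂ ≡ 11 mod 19. t = 2×19×3 + 4×7×11 ≡ 23 mod 133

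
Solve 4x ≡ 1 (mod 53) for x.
Since 53 is prime, by Fermat 4^(-1) ≡ 4^{51} ≡ 40 (mod 53). Verify: 4 × 40 = 160 ≡ 1 (mod 53)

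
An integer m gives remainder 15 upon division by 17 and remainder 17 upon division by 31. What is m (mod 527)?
M = 17 × 31 = 527. M₁ = 31, y₁ ≡ 11 (mod 17). M₂ = 17, y₂ ≡ 11 (mod 31). m = 15×31×11 + 17×17×11 ≡ 389 (mod 527)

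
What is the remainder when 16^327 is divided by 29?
Using Fermat: 16^{28} ≡ 1 (mod 29). 327 ≡ 19 (mod 28). So 16^{327} ≡ 16^{19} ≡ 23 (mod 29)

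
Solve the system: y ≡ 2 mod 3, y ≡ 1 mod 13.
M = 3 × 13 = 39. M₁ = 13, y₁ ≡ 1 mod 3. M₂ = 3, y₂ ≡ 9 mod 13. y = 2×13×1 + 1×3×9 ≡ 14 mod 39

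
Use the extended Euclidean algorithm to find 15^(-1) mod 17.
Extended GCD: 15(8) + 17(-7) = 1. So 15^(-1) ≡ 8 mod 17. Verify: 15 × 8 = 120 ≡ 1 mod 17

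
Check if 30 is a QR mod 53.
By Euler's criterion: 30^{26} ≡ 52 mod 53. Since this equals -1 (≡ 52), 30 is not a QR.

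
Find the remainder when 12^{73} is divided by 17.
By Fermat: 12^{16} ≡ 1 mod 17. 73 = 4×16 + 9. So 12^{73} ≡ 12^{9} ≡ 5 mod 17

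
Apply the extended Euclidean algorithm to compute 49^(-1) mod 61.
Extended GCD: 49(5) + 61(-4) = 1. So 49^(-1) ≡ 5 mod 61. Verify: 49 × 5 = 245 ≡ 1 mod 61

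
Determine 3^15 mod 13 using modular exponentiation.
Using Fermat: 3^{12} ≡ 1 mod 13. 15 ≡ 3 mod 12. So 3^{15} ≡ 3^{3} ≡ 1 mod 13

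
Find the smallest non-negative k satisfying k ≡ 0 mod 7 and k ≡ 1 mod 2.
M = 7 × 2 = 14. M₁ = 2, y₁ ≡ 4 mod 7. M₂ = 7, y₂ ≡ 1 mod 2. k = 0×2×4 + 1×7×1 ≡ 7 mod 14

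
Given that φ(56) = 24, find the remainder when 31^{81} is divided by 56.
By Euler: 31^{24} ≡ 1 (mod 56) since gcd(31, 56) = 1. 81 = 3×24 + 9. So 31^{81} ≡ 31^{9} ≡ 55 (mod 56)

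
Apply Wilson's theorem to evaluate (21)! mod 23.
(22)! = (21)! × (22) ≡ -1 (mod 23). So (21)! ≡ -1 × (22)^(-1) ≡ (-1)×(-1) = 1 (mod 23)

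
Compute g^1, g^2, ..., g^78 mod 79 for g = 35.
35^1, 35^2, ..., 35^{78} mod 79: [35, 40, 57, 20, 68, 10, 34, 5, 17, 42, 48, 21, 24, 50, 12, 25, 6, 52, 3, 26, 41, 13, 60, 46, 30, 23, 15, 51, 47, 65, 63, 72, 71, 36, 75, 18, 77, 9, 78, 44, 39, 22, 59, 11, 69, 45, 74, 62, 37, 31, 58, 55, 29, 67, 54, 73, 27, 76, 53, 38, 66, 19, 33, 49, 56, 64, 28, 32, 14, 16, 7, 8, 43, 4, 61, 2, 70, 1]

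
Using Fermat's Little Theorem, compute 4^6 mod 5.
By Fermat: 4^{4} ≡ 1 mod 5. So 4^{6} = 4^{4} · 4^{2} ≡ 4^{2} ≡ 1 mod 5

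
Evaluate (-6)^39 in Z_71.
By repeated squaring (mod 71): (-6)^{1}≡65, (-6)^{2}≡36, (-6)^{4}≡18, (-6)^{8}≡40, (-6)^{16}≡38, (-6)^{32}≡24. Then (-6)^{39} = (-6)^{32+4+2+1} ≡ 24 × 18 × 36 × 65 ≡ 53 (mod 71)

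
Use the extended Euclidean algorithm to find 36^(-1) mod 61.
Extended GCD: 36(-22) + 61(13) = 1. So 36^(-1) ≡ -22 ≡ 39 (mod 61). Verify: 36 × 39 = 1404 ≡ 1 (mod 61)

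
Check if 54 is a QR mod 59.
By Euler's criterion: 54^{29} ≡ 58 mod 59. Since this equals -1 (≡ 58), 54 is not a QR.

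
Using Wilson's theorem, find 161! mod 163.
(162)! = (161)! × (162) ≡ -1 (mod 163). So (161)! ≡ -1 × (162)^(-1) ≡ (-1)×(-1) = 1 (mod 163)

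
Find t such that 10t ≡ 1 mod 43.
Since 43 is prime, by Fermat 10^(-1) ≡ 10^{41} ≡ 13 mod 43. Verify: 10 × 13 = 130 ≡ 1 mod 43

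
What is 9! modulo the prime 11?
(10)! = (9)! × (10) ≡ -1 (mod 11). So (9)! ≡ -1 × (10)^(-1) ≡ (-1)×(-1) = 1 (mod 11)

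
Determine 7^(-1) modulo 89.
Since 89 is prime, by Fermat 7^(-1) ≡ 7^{87} ≡ 51 (mod 89). Verify: 7 × 51 = 357 ≡ 1 (mod 89)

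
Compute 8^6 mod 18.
By repeated squaring mod 18: 8^{1}≡8, 8^{2}≡10, 8^{4}≡10. Then 8^{6} = 8^{4+2} ≡ 10 × 10 ≡ 10 mod 18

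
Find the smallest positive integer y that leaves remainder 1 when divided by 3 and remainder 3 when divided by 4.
M = 3 × 4 = 12. M₁ = 4, y₁ ≡ 1 (mod 3). M₂ = 3, y₂ ≡ 3 (mod 4). y = 1×4×1 + 3×3×3 ≡ 7 (mod 12)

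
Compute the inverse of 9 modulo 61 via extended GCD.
Extended GCD: 9(-27) + 61(4) = 1. So 9^(-1) ≡ -27 ≡ 34 mod 61. Verify: 9 × 34 = 306 ≡ 1 mod 61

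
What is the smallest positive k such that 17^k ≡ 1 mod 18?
Powers of 17 mod 18: 17^1≡17, 17^2≡1. ord_18(17) = 2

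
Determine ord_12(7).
Powers of 7 mod 12: 7^1≡7, 7^2≡1. Order = 2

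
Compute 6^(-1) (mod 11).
Since 11 is prime, by Fermat 6^(-1) ≡ 6^{9} ≡ 2 (mod 11). Verify: 6 × 2 = 12 ≡ 1 (mod 11)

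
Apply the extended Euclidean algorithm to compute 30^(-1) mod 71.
Extended GCD: 30(-26) + 71(11) = 1. So 30^(-1) ≡ -26 ≡ 45 mod 71. Verify: 30 × 45 = 1350 ≡ 1 mod 71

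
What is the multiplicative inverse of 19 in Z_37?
Since 37 is prime, by Fermat 19^(-1) ≡ 19^{35} ≡ 2 mod 37. Verify: 19 × 2 = 38 ≡ 1 mod 37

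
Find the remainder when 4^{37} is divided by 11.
By Fermat: 4^{10} ≡ 1 (mod 11). 37 = 3×10 + 7. So 4^{37} ≡ 4^{7} ≡ 5 (mod 11)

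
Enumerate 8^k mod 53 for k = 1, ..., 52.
8^1, 8^2, ..., 8^{52} mod 53: [8, 11, 35, 15, 14, 6, 48, 13, 51, 37, 31, 36, 23, 25, 41, 10, 27, 4, 32, 44, 34, 7, 3, 24, 33, 52, 45, 42, 18, 38, 39, 47, 5, 40, 2, 16, 22, 17, 30, 28, 12, 43, 26, 49, 21, 9, 19, 46, 50, 29, 20, 1]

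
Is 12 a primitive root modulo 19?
12^{6} ≡ 1 mod 19 and 6 < 18, so ord_19(12) = 6 ≠ 18 and 12 is not a primitive root.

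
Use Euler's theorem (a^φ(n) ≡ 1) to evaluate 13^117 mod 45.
By Euler: 13^{24} ≡ 1 (mod 45) since gcd(13, 45) = 1. 117 = 4×24 + 21. So 13^{117} ≡ 13^{21} ≡ 28 (mod 45)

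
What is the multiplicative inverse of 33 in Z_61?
Since 61 is prime, by Fermat 33^(-1) ≡ 33^{59} ≡ 37 (mod 61). Verify: 33 × 37 = 1221 ≡ 1 (mod 61)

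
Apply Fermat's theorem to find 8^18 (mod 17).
By Fermat: 8^{16} ≡ 1 (mod 17). So 8^{18} = 8^{16} · 8^{2} ≡ 8^{2} ≡ 13 (mod 17)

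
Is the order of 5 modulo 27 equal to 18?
Powers of 5 mod 27: 5^1≡5, 5^2≡25, 5^3≡17, 5^4≡4, 5^5≡20, 5^6≡19, 5^7≡14, 5^8≡16, 5^9≡26, 5^10≡22, 5^11≡2, 5^12≡10, 5^13≡23, 5^14≡7, 5^15≡8, 5^16≡13, 5^17≡11, 5^18≡1. First k with 5^k≡1 is k=18. Yes, ord_27(5) = 18.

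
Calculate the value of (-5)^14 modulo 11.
Using Fermat: (-5)^{10} ≡ 1 (mod 11). 14 ≡ 4 (mod 10). So (-5)^{14} ≡ (-5)^{4} ≡ 9 (mod 11)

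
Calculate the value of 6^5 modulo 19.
By repeated squaring (mod 19): 6^{1}≡6, 6^{2}≡17, 6^{4}≡4. Then 6^{5} = 6^{4+1} ≡ 4 × 6 ≡ 5 (mod 19)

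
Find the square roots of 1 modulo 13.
The square roots of 1 mod 13 are 1 and 12. Verify: 1² = 1 ≡ 1 mod 13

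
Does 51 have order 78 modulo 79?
51^{39} ≡ 1 mod 79 and 39 < 78, so ord_79(51) = 39 ≠ 78 and 51 is not a primitive root.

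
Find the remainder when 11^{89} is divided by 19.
By Fermat: 11^{18} ≡ 1 mod 19. 89 = 4×18 + 17. So 11^{89} ≡ 11^{17} ≡ 7 mod 19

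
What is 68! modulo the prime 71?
(70)! = (68)! × (69) × (70) ≡ -1 mod 71. So (68)! ≡ -1 × [(70)(69)]^(-1) ≡ 35 mod 71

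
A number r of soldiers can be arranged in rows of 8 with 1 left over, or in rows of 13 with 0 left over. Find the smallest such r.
M = 8 × 13 = 104. M₁ = 13, y₁ ≡ 5 (mod 8). M₂ = 8, y₂ ≡ 5 (mod 13). r = 1×13×5 + 0×8×5 ≡ 65 (mod 104)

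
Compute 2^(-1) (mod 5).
Since 5 is prime, by Fermat 2^(-1) ≡ 2^{3} ≡ 3 (mod 5). Verify: 2 × 3 = 6 ≡ 1 (mod 5)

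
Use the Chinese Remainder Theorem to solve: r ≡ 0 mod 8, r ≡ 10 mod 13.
M = 8 × 13 = 104. M₁ = 13, y₁ ≡ 5 mod 8. M₂ = 8, y₂ ≡ 5 mod 13. r = 0×13×5 + 10×8×5 ≡ 88 mod 104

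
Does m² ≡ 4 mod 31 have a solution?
By Euler's criterion: 4^{15} ≡ 1 mod 31. Since this equals 1, 4 is a QR.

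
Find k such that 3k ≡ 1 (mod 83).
Since 83 is prime, by Fermat 3^(-1) ≡ 3^{81} ≡ 28 (mod 83). Verify: 3 × 28 = 84 ≡ 1 (mod 83)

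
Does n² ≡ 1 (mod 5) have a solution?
By Euler's criterion: 1^{2} ≡ 1 (mod 5). Since this equals 1, 1 is a QR.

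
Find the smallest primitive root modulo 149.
g = 2. For each prime q|148: 2^{74}≡148, 2^{4}≡16, none ≡ 1, so ord_149(2) = 148 and 2 is a primitive root.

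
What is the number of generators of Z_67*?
There are φ(67-1) = φ(66) = 20 primitive roots modulo 67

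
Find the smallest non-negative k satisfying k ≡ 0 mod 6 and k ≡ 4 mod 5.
M = 6 × 5 = 30. M₁ = 5, y₁ ≡ 5 mod 6. M₂ = 6, y₂ ≡ 1 mod 5. k = 0×5×5 + 4×6×1 ≡ 24 mod 30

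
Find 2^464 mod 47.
Using Fermat: 2^{46} ≡ 1 mod 47. 464 ≡ 4 mod 46. So 2^{464} ≡ 2^{4} ≡ 16 mod 47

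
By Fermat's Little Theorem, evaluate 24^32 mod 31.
By Fermat: 24^{30} ≡ 1 mod 31. So 24^{32} = 24^{30} · 24^{2} ≡ 24^{2} ≡ 18 mod 31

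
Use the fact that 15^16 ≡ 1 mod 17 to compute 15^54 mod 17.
By Fermat: 15^{16} ≡ 1 mod 17. 54 = 3×16 + 6. So 15^{54} ≡ 15^{6} ≡ 13 mod 17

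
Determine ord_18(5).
Powers of 5 mod 18: 5^1≡5, 5^2≡7, 5^3≡17, 5^4≡13, 5^5≡11, 5^6≡1. So the order of 5 is 6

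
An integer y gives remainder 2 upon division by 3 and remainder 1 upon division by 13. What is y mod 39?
M = 3 × 13 = 39. M₁ = 13, y₁ ≡ 1 mod 3. M₂ = 3, y₂ ≡ 9 mod 13. y = 2×13×1 + 1×3×9 ≡ 14 mod 39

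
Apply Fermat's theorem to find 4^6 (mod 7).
By Fermat's Little Theorem, 4^{6} ≡ 1 (mod 7) since 7 is prime and gcd(4, 7) = 1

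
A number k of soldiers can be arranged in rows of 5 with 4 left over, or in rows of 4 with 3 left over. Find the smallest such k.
M = 5 × 4 = 20. M₁ = 4, y₁ ≡ 4 (mod 5). M₂ = 5, y₂ ≡ 1 (mod 4). k = 4×4×4 + 3×5×1 ≡ 19 (mod 20)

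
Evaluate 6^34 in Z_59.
By repeated squaring mod 59: 6^{1}≡6, 6^{2}≡36, 6^{4}≡57, 6^{8}≡4, 6^{16}≡16, 6^{32}≡20. Then 6^{34} = 6^{32+2} ≡ 20 × 36 ≡ 12 mod 59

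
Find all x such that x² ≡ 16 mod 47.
The square roots of 16 mod 47 are 4 and 43. Verify: 4² = 16 ≡ 16 mod 47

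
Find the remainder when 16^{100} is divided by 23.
By Fermat: 16^{22} ≡ 1 (mod 23). 100 = 4×22 + 12. So 16^{100} ≡ 16^{12} ≡ 16 (mod 23)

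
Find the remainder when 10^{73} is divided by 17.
By Fermat: 10^{16} ≡ 1 mod 17. 73 = 4×16 + 9. So 10^{73} ≡ 10^{9} ≡ 7 mod 17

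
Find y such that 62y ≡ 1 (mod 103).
Since 103 is prime, by Fermat 62^(-1) ≡ 62^{101} ≡ 5 (mod 103). Verify: 62 × 5 = 310 ≡ 1 (mod 103)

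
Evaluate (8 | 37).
(8/37) = 8^{18} mod 37 = -1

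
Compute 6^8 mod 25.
By repeated squaring mod 25: 6^{1}≡6, 6^{2}≡11, 6^{4}≡21, 6^{8}≡16. So 6^{8} ≡ 16 mod 25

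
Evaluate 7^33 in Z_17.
Using Fermat: 7^{16} ≡ 1 (mod 17). 33 ≡ 1 (mod 16). So 7^{33} ≡ 7^{1} ≡ 7 (mod 17)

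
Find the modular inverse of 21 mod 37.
Since 37 is prime, by Fermat 21^(-1) ≡ 21^{35} ≡ 30 (mod 37). Verify: 21 × 30 = 630 ≡ 1 (mod 37)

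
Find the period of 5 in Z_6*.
Powers of 5 mod 6: 5^1≡5, 5^2≡1. So the order of 5 is 2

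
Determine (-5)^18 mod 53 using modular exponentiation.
By repeated squaring (mod 53): (-5)^{1}≡48, (-5)^{2}≡25, (-5)^{4}≡42, (-5)^{8}≡15, (-5)^{16}≡13. Then (-5)^{18} = (-5)^{16+2} ≡ 13 × 25 ≡ 7 (mod 53)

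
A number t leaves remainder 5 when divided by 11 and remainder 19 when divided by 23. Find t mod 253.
M = 11 × 23 = 253. M₁ = 23, y₁ ≡ 1 mod 11. M₂ = 11, y₂ ≡ 21 mod 23. t = 5×23×1 + 19×11×21 ≡ 203 mod 253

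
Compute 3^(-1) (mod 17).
Since 17 is prime, by Fermat 3^(-1) ≡ 3^{15} ≡ 6 (mod 17). Verify: 3 × 6 = 18 ≡ 1 (mod 17)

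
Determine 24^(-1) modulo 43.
Since 43 is prime, by Fermat 24^(-1) ≡ 24^{41} ≡ 9 (mod 43). Verify: 24 × 9 = 216 ≡ 1 (mod 43)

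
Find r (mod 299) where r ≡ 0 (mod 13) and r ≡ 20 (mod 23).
M = 13 × 23 = 299. M₁ = 23, y₁ ≡ 4 (mod 13). M₂ = 13, y₂ ≡ 16 (mod 23). r = 0×23×4 + 20×13×16 ≡ 273 (mod 299)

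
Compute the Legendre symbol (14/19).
(14/19) = 14^{9} mod 19 = -1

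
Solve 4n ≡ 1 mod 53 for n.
Since 53 is prime, by Fermat 4^(-1) ≡ 4^{51} ≡ 40 mod 53. Verify: 4 × 40 = 160 ≡ 1 mod 53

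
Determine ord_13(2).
Powers of 2 mod 13: 2^1≡2, 2^2≡4, 2^3≡8, 2^4≡3, 2^5≡6, 2^6≡12, 2^7≡11, 2^8≡9, 2^9≡5, 2^10≡10, 2^11≡7, 2^12≡1. ord_13(2) = 12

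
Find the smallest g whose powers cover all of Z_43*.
g = 3. For each prime q|42: 3^{21}≡42, 3^{14}≡36, 3^{6}≡41, none ≡ 1, so ord_43(3) = 42 and 3 is a primitive root.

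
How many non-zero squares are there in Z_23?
For prime 23, there are (p-1)/2 = (23-1)/2 = 11 quadratic residues (excluding 0).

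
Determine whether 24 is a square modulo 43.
By Euler's criterion: 24^{21} ≡ 1 mod 43. Since this equals 1, 24 is a QR.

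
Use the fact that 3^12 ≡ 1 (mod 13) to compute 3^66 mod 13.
By Fermat: 3^{12} ≡ 1 (mod 13). 66 = 5×12 + 6. So 3^{66} ≡ 3^{6} ≡ 1 (mod 13)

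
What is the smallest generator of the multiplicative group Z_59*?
g = 2. Powers: [2, 4, 8, 16, 32, 5, 10, 20, ...] generates all 58 non-zero residues.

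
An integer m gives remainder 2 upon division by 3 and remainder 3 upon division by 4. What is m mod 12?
M = 3 × 4 = 12. M₁ = 4, y₁ ≡ 1 mod 3. M₂ = 3, y₂ ≡ 3 mod 4. m = 2×4×1 + 3×3×3 ≡ 11 mod 12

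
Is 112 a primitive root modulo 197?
112^{98} ≡ 1 mod 197 and 98 < 196, so ord_197(112) = 98 ≠ 196 and 112 is not a primitive root.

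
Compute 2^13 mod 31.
By repeated squaring (mod 31): 2^{1}≡2, 2^{2}≡4, 2^{4}≡16, 2^{8}≡8. Then 2^{13} = 2^{8+4+1} ≡ 8 × 16 × 2 ≡ 8 (mod 31)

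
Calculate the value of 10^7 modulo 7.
Using Fermat: 10^{6} ≡ 1 mod 7. 7 ≡ 1 mod 6. So 10^{7} ≡ 10^{1} ≡ 3 mod 7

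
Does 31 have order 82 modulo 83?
31^{41} ≡ 1 mod 83 and 41 < 82, so ord_83(31) = 41 ≠ 82 and 31 is not a primitive root.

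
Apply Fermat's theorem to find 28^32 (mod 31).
By Fermat: 28^{30} ≡ 1 (mod 31). So 28^{32} = 28^{30} · 28^{2} ≡ 28^{2} ≡ 9 (mod 31)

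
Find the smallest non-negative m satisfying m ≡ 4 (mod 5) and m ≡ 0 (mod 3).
M = 5 × 3 = 15. M₁ = 3, y₁ ≡ 2 (mod 5). M₂ = 5, y₂ ≡ 2 (mod 3). m = 4×3×2 + 0×5×2 ≡ 9 (mod 15)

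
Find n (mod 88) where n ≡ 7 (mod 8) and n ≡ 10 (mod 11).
M = 8 × 11 = 88. M₁ = 11, y₁ ≡ 3 (mod 8). M₂ = 8, y₂ ≡ 7 (mod 11). n = 7×11×3 + 10×8×7 ≡ 87 (mod 88)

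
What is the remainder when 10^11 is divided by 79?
By repeated squaring (mod 79): 10^{1}≡10, 10^{2}≡21, 10^{4}≡46, 10^{8}≡62. Then 10^{11} = 10^{8+2+1} ≡ 62 × 21 × 10 ≡ 64 (mod 79)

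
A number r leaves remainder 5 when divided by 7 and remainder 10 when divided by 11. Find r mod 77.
M = 7 × 11 = 77. M₁ = 11, y₁ ≡ 2 mod 7. M₂ = 7, y₂ ≡ 8 mod 11. r = 5×11×2 + 10×7×8 ≡ 54 mod 77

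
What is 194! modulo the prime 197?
(196)! = (194)! × (195) × (196) ≡ -1 mod 197. So (194)! ≡ -1 × [(196)(195)]^(-1) ≡ 98 mod 197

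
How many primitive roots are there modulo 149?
A prime p has φ(p-1) primitive roots; here φ(148) = 72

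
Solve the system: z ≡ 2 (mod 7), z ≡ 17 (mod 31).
M = 7 × 31 = 217. M₁ = 31, y₁ ≡ 5 (mod 7). M₂ = 7, y₂ ≡ 9 (mod 31). z = 2×31×5 + 17×7×9 ≡ 79 (mod 217)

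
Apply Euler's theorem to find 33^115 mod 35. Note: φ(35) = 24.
By Euler: 33^{24} ≡ 1 mod 35 since gcd(33, 35) = 1. 115 = 4×24 + 19. So 33^{115} ≡ 33^{19} ≡ 12 mod 35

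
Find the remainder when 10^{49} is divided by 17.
By Fermat: 10^{16} ≡ 1 mod 17. 49 = 3×16 + 1. So 10^{49} ≡ 10^{1} ≡ 10 mod 17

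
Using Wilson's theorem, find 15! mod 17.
(16)! = (15)! × (16) ≡ -1 (mod 17). So (15)! ≡ -1 × (16)^(-1) ≡ (-1)×(-1) = 1 (mod 17)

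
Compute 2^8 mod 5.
Using Fermat: 2^{4} ≡ 1 (mod 5). 8 ≡ 0 (mod 4). So 2^{8} ≡ 2^{0} ≡ 1 (mod 5)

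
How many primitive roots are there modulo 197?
There are φ(197-1) = φ(196) = 84 primitive roots modulo 197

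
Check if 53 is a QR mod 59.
By Euler's criterion: 53^{29} ≡ 1 mod 59. Since this equals 1, 53 is a QR.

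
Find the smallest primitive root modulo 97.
g = 5. For each prime q|96: 5^{48}≡96, 5^{32}≡35, none ≡ 1, so ord_97(5) = 96 and 5 is a primitive root.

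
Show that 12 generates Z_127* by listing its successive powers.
12^1, 12^2, ..., 12^{126} mod 127: [12, 17, 77, 35, 39, 87, 28, 82, 95, 124, 91, 76, 23, 22, 10, 120, 43, 8, 96, 9, 108, 26, 58, 61, 97, 21, 125, 103, 93, 100, 57, 49, 80, 71, 90, 64, 6, 72, 102, 81, 83, 107, 14, 41, 111, 62, 109, 38, 75, 11, 5, 60, 85, 4, 48, 68, 54, 13, 29, 94, 112, 74, 126, 115, 110, 50, 92, 88, 40, 99, 45, 32, 3, 36, 51, 104, 105, 117, 7, 84, 119, 31, 118, 19, 101, 69, 66, 30, 106, 2, 24, 34, 27, 70, 78, 47, 56, 37, 63, 121, 55, 25, 46, 44, 20, 113, 86, 16, 65, 18, 89, 52, 116, 122, 67, 42, 123, 79, 59, 73, 114, 98, 33, 15, 53, 1]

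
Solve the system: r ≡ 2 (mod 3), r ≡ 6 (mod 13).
M = 3 × 13 = 39. M₁ = 13, y₁ ≡ 1 (mod 3). M₂ = 3, y₂ ≡ 9 (mod 13). r = 2×13×1 + 6×3×9 ≡ 32 (mod 39)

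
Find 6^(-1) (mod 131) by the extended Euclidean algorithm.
Extended GCD: 6(22) + 131(-1) = 1. So 6^(-1) ≡ 22 (mod 131). Verify: 6 × 22 = 132 ≡ 1 (mod 131)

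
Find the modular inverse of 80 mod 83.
Since 83 is prime, by Fermat 80^(-1) ≡ 80^{81} ≡ 55 (mod 83). Verify: 80 × 55 = 4400 ≡ 1 (mod 83)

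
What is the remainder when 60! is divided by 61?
By Wilson's theorem, (60)! ≡ -1 ≡ 60 mod 61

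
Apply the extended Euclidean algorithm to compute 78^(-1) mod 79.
Extended GCD: 78(-1) + 79(1) = 1. So 78^(-1) ≡ -1 ≡ 78 mod 79. Verify: 78 × 78 = 6084 ≡ 1 mod 79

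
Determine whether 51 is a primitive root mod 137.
ord_137(51) divides 136. For each prime q|136: 51^{68}≡136, 51^{8}≡16, none ≡ 1. So 51 has order 136 and is a primitive root mod 137.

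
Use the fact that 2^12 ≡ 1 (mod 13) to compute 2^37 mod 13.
By Fermat: 2^{12} ≡ 1 (mod 13). 37 = 3×12 + 1. So 2^{37} ≡ 2^{1} ≡ 2 (mod 13)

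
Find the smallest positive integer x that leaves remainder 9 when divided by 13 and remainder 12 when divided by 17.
M = 13 × 17 = 221. M₁ = 17, y₁ ≡ 10 (mod 13). M₂ = 13, y₂ ≡ 4 (mod 17). x = 9×17×10 + 12×13×4 ≡ 165 (mod 221)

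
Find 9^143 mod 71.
Using Fermat: 9^{70} ≡ 1 mod 71. 143 ≡ 3 mod 70. So 9^{143} ≡ 9^{3} ≡ 19 mod 71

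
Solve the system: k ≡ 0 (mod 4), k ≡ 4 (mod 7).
M = 4 × 7 = 28. M₁ = 7, y₁ ≡ 3 (mod 4). M₂ = 4, y₂ ≡ 2 (mod 7). k = 0×7×3 + 4×4×2 ≡ 4 (mod 28)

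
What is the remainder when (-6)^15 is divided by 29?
By repeated squaring (mod 29): (-6)^{1}≡23, (-6)^{2}≡7, (-6)^{4}≡20, (-6)^{8}≡23. Then (-6)^{15} = (-6)^{8+4+2+1} ≡ 23 × 20 × 7 × 23 ≡ 23 (mod 29)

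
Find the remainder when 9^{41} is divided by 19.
By Fermat: 9^{18} ≡ 1 (mod 19). 41 = 2×18 + 5. So 9^{41} ≡ 9^{5} ≡ 16 (mod 19)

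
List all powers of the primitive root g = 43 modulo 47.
43^1, 43^2, ..., 43^{46} mod 47: [43, 16, 30, 21, 10, 7, 19, 18, 22, 6, 23, 2, 39, 32, 13, 42, 20, 14, 38, 36, 44, 12, 46, 4, 31, 17, 26, 37, 40, 28, 29, 25, 41, 24, 45, 8, 15, 34, 5, 27, 33, 9, 11, 3, 35, 1]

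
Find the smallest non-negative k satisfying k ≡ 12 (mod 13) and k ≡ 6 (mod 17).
M = 13 × 17 = 221. M₁ = 17, y₁ ≡ 10 (mod 13). M₂ = 13, y₂ ≡ 4 (mod 17). k = 12×17×10 + 6×13×4 ≡ 142 (mod 221)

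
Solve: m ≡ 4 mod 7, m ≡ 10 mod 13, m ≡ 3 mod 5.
M = 7 × 13 × 5 = 455. M₁ = 65, y₁ ≡ 4 mod 7. M₂ = 35, y₂ ≡ 3 mod 13. M₃ = 91, y₃ ≡ 1 mod 5. m = 4×65×4 + 10×35×3 + 3×91×1 ≡ 88 mod 455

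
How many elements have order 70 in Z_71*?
There are φ(71-1) = φ(70) = 24 primitive roots modulo 71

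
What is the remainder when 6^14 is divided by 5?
Using Fermat: 6^{4} ≡ 1 mod 5. 14 ≡ 2 mod 4. So 6^{14} ≡ 6^{2} ≡ 1 mod 5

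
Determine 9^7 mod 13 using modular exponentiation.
By repeated squaring (mod 13): 9^{1}≡9, 9^{2}≡3, 9^{4}≡9. Then 9^{7} = 9^{4+2+1} ≡ 9 × 3 × 9 ≡ 9 (mod 13)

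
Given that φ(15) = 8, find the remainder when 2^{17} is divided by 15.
By Euler: 2^{8} ≡ 1 (mod 15) since gcd(2, 15) = 1. 17 = 2×8 + 1. So 2^{17} ≡ 2^{1} ≡ 2 (mod 15)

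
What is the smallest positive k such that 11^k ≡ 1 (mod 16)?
Powers of 11 mod 16: 11^1≡11, 11^2≡9, 11^3≡3, 11^4≡1. ord_16(11) = 4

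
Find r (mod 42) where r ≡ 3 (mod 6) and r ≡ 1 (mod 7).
M = 6 × 7 = 42. M₁ = 7, y₁ ≡ 1 (mod 6). M₂ = 6, y₂ ≡ 6 (mod 7). r = 3×7×1 + 1×6×6 ≡ 15 (mod 42)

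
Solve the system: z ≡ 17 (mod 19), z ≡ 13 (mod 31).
M = 19 × 31 = 589. M₁ = 31, y₁ ≡ 8 (mod 19). M₂ = 19, y₂ ≡ 18 (mod 31). z = 17×31×8 + 13×19×18 ≡ 416 (mod 589)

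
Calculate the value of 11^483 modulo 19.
Using Fermat: 11^{18} ≡ 1 mod 19. 483 ≡ 15 mod 18. So 11^{483} ≡ 11^{15} ≡ 1 mod 19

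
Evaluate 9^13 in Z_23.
By repeated squaring mod 23: 9^{1}≡9, 9^{2}≡12, 9^{4}≡6, 9^{8}≡13. Then 9^{13} = 9^{8+4+1} ≡ 13 × 6 × 9 ≡ 12 mod 23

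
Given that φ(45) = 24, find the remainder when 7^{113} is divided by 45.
By Euler: 7^{24} ≡ 1 (mod 45) since gcd(7, 45) = 1. 113 = 4×24 + 17. So 7^{113} ≡ 7^{17} ≡ 22 (mod 45)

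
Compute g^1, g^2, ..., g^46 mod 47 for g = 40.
40^1, 40^2, ..., 40^{46} mod 47: [40, 2, 33, 4, 19, 8, 38, 16, 29, 32, 11, 17, 22, 34, 44, 21, 41, 42, 35, 37, 23, 27, 46, 7, 45, 14, 43, 28, 39, 9, 31, 18, 15, 36, 30, 25, 13, 3, 26, 6, 5, 12, 10, 24, 20, 1]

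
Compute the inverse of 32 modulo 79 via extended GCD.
Extended GCD: 32(-37) + 79(15) = 1. So 32^(-1) ≡ -37 ≡ 42 mod 79. Verify: 32 × 42 = 1344 ≡ 1 mod 79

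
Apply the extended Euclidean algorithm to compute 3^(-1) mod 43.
Extended GCD: 3(-14) + 43(1) = 1. So 3^(-1) ≡ -14 ≡ 29 mod 43. Verify: 3 × 29 = 87 ≡ 1 mod 43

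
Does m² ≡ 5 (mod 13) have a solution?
By Euler's criterion: 5^{6} ≡ 12 (mod 13). Since this equals -1 (≡ 12), 5 is not a QR.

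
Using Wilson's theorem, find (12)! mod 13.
By Wilson's theorem, (12)! ≡ -1 ≡ 12 mod 13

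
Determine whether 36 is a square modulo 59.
By Euler's criterion: 36^{29} ≡ 1 (mod 59). Since this equals 1, 36 is a QR.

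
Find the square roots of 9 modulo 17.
The square roots of 9 mod 17 are 14 and 3. Verify: 14² = 196 ≡ 9 (mod 17)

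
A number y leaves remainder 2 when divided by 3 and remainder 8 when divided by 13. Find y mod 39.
M = 3 × 13 = 39. M₁ = 13, y₁ ≡ 1 mod 3. M₂ = 3, y₂ ≡ 9 mod 13. y = 2×13×1 + 8×3×9 ≡ 8 mod 39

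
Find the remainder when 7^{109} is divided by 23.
By Fermat: 7^{22} ≡ 1 (mod 23). 109 = 4×22 + 21. So 7^{109} ≡ 7^{21} ≡ 10 (mod 23)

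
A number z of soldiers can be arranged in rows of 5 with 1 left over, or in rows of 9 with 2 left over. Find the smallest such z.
M = 5 × 9 = 45. M₁ = 9, y₁ ≡ 4 mod 5. M₂ = 5, y₂ ≡ 2 mod 9. z = 1×9×4 + 2×5×2 ≡ 11 mod 45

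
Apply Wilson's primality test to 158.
(157)! mod 158 = 0. Since 0 ≢ -1 (mod 158), 158 is not prime.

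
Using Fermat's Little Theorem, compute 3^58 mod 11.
By Fermat: 3^{10} ≡ 1 mod 11. 58 = 5×10 + 8. So 3^{58} ≡ 3^{8} ≡ 5 mod 11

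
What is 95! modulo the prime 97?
(96)! = (95)! × (96) ≡ -1 (mod 97). So (95)! ≡ -1 × (96)^(-1) ≡ (-1)×(-1) = 1 (mod 97)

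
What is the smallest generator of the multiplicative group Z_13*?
g = 2. Powers: [2, 4, 8, 3, 6, 12, 11, 9, 5, ...] generates all 12 non-zero residues.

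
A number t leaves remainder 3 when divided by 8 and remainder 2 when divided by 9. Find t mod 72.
M = 8 × 9 = 72. M₁ = 9, y₁ ≡ 1 mod 8. M₂ = 8, y₂ ≡ 8 mod 9. t = 3×9×1 + 2×8×8 ≡ 11 mod 72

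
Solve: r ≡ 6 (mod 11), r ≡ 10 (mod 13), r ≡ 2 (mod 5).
M = 11 × 13 × 5 = 715. M₁ = 65, y₁ ≡ 10 (mod 11). M₂ = 55, y₂ ≡ 9 (mod 13). M₃ = 143, y₃ ≡ 2 (mod 5). r = 6×65×10 + 10×55×9 + 2×143×2 ≡ 127 (mod 715)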